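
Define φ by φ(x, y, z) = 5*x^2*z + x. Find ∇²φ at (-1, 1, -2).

-20

∂²φ/∂x² = 10*z
∂²φ/∂y² = 0
∂²φ/∂z² = 0
∇²φ = 10*z
At (-1, 1, -2): -20.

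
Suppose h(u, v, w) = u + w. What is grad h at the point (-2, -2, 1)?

(1, 0, 1)

∂h/∂u = 1
∂h/∂v = 0
∂h/∂w = 1
∇h = (1, 0, 1)
At (-2, -2, 1): (1, 0, 1).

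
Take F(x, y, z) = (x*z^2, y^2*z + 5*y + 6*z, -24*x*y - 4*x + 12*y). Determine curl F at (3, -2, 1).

(∇×F)₁ = ∂F₃/∂y − ∂F₂/∂z = -24*x - y^2 + 6
(∇×F)₂ = ∂F₁/∂z − ∂F₃/∂x = 2*x*z + 24*y + 4
(∇×F)₃ = ∂F₂/∂x − ∂F₁/∂y = 0
∇×F = (-24*x - y^2 + 6, 2*x*z + 24*y + 4, 0)
At (3, -2, 1): (-70, -38, 0).

(-70, -38, 0)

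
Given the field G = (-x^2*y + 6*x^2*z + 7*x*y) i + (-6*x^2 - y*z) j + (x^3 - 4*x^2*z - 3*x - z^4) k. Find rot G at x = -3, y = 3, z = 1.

(3, 6, 66)

(∇×G)₁ = ∂G₃/∂y − ∂G₂/∂z = y
(∇×G)₂ = ∂G₁/∂z − ∂G₃/∂x = 3*x^2 + 8*x*z + 3
(∇×G)₃ = ∂G₂/∂x − ∂G₁/∂y = x^2 - 19*x
∇×G = (y, 3*x^2 + 8*x*z + 3, x^2 - 19*x)
At (-3, 3, 1): (3, 6, 66).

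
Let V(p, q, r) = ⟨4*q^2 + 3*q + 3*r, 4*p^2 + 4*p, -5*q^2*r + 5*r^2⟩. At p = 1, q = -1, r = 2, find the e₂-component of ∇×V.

(∇×V)_2 = ∂V₁/∂r − ∂V₃/∂p
= 3 − (0)
= 3
At (1, -1, 2): 3.

3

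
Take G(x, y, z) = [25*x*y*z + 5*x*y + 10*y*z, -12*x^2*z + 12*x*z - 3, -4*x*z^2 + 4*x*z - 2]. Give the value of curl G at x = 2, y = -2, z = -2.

(∇×G)₁ = ∂G₃/∂y − ∂G₂/∂z = 12*x^2 - 12*x
(∇×G)₂ = ∂G₁/∂z − ∂G₃/∂x = 25*x*y + 10*y + 4*z^2 - 4*z
(∇×G)₃ = ∂G₂/∂x − ∂G₁/∂y = -49*x*z - 5*x + 2*z
∇×G = (12*x^2 - 12*x, 25*x*y + 10*y + 4*z^2 - 4*z, -49*x*z - 5*x + 2*z)
At (2, -2, -2): (24, -96, 182).

(24, -96, 182)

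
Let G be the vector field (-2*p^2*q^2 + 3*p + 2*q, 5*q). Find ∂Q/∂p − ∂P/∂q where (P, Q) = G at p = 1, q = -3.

-14

∂G₂/∂p = 0
∂G₁/∂q = -4*p^2*q + 2
Scalar curl = 4*p^2*q - 2
At (1, -3): -14.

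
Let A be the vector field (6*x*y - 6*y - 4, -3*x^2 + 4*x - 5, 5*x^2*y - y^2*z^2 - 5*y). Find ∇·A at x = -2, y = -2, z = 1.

-20

∂A₁/∂x = 6*y
∂A₂/∂y = 0
∂A₃/∂z = -2*y^2*z
∇·A = -2*y^2*z + 6*y
At (-2, -2, 1): -20.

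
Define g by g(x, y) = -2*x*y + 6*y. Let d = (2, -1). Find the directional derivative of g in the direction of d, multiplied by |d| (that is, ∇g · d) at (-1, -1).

∂g/∂x = -2*y
∂g/∂y = -2*x + 6
∇g at (-1, -1) = (2, 8)
∇g · d = (2)(2) + (8)(-1) = -4

-4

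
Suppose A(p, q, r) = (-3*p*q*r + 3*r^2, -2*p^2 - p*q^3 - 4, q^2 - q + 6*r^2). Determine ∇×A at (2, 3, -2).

(∇×A)₁ = ∂A₃/∂q − ∂A₂/∂r = 2*q - 1
(∇×A)₂ = ∂A₁/∂r − ∂A₃/∂p = -3*p*q + 6*r
(∇×A)₃ = ∂A₂/∂p − ∂A₁/∂q = 3*p*r - 4*p - q^3
∇×A = (2*q - 1, -3*p*q + 6*r, 3*p*r - 4*p - q^3)
At (2, 3, -2): (5, -30, -47).

(5, -30, -47)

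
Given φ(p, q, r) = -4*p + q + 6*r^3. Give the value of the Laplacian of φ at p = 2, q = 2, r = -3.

∂²φ/∂p² = 0
∂²φ/∂q² = 0
∂²φ/∂r² = 36*r
∇²φ = 36*r
At (2, 2, -3): -108.

-108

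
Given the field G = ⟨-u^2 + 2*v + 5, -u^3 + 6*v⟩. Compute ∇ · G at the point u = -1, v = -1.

8

∂G₁/∂u = -2*u
∂G₂/∂v = 6
∇·G = -2*u + 6
At (-1, -1): 8.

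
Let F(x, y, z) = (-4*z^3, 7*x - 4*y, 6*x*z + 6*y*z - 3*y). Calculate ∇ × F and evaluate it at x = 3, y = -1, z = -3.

(-21, -90, 7)

(∇×F)₁ = ∂F₃/∂y − ∂F₂/∂z = 6*z - 3
(∇×F)₂ = ∂F₁/∂z − ∂F₃/∂x = -12*z^2 - 6*z
(∇×F)₃ = ∂F₂/∂x − ∂F₁/∂y = 7
∇×F = (6*z - 3, -12*z^2 - 6*z, 7)
At (3, -1, -3): (-21, -90, 7).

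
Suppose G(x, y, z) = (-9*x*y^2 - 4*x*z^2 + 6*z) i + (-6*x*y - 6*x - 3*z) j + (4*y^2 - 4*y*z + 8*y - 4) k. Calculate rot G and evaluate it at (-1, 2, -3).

(39, -18, -54)

(∇×G)₁ = ∂G₃/∂y − ∂G₂/∂z = 8*y - 4*z + 11
(∇×G)₂ = ∂G₁/∂z − ∂G₃/∂x = -8*x*z + 6
(∇×G)₃ = ∂G₂/∂x − ∂G₁/∂y = 18*x*y - 6*y - 6
∇×G = (8*y - 4*z + 11, -8*x*z + 6, 18*x*y - 6*y - 6)
At (-1, 2, -3): (39, -18, -54).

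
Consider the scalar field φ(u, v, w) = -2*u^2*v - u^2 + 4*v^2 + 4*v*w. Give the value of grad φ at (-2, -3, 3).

(-20, -20, -12)

∂φ/∂u = -4*u*v - 2*u
∂φ/∂v = -2*u^2 + 8*v + 4*w
∂φ/∂w = 4*v
∇φ = (-4*u*v - 2*u, -2*u^2 + 8*v + 4*w, 4*v)
At (-2, -3, 3): (-20, -20, -12).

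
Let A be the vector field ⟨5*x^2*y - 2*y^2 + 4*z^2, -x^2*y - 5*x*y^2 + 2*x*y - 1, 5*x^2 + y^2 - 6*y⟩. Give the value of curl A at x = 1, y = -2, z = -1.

(∇×A)₁ = ∂A₃/∂y − ∂A₂/∂z = 2*y - 6
(∇×A)₂ = ∂A₁/∂z − ∂A₃/∂x = -10*x + 8*z
(∇×A)₃ = ∂A₂/∂x − ∂A₁/∂y = -5*x^2 - 2*x*y - 5*y^2 + 6*y
∇×A = (2*y - 6, -10*x + 8*z, -5*x^2 - 2*x*y - 5*y^2 + 6*y)
At (1, -2, -1): (-10, -18, -33).

(-10, -18, -33)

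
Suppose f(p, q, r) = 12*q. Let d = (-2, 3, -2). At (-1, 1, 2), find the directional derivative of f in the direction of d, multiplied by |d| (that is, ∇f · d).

∂f/∂p = 0
∂f/∂q = 12
∂f/∂r = 0
∇f at (-1, 1, 2) = (0, 12, 0)
∇f · d = (0)(-2) + (12)(3) + (0)(-2) = 36

36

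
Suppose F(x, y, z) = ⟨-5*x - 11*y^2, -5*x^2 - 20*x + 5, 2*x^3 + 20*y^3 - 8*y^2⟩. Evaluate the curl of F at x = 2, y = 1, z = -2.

(44, -24, -18)

(∇×F)₁ = ∂F₃/∂y − ∂F₂/∂z = 60*y^2 - 16*y
(∇×F)₂ = ∂F₁/∂z − ∂F₃/∂x = -6*x^2
(∇×F)₃ = ∂F₂/∂x − ∂F₁/∂y = -10*x + 22*y - 20
∇×F = (60*y^2 - 16*y, -6*x^2, -10*x + 22*y - 20)
At (2, 1, -2): (44, -24, -18).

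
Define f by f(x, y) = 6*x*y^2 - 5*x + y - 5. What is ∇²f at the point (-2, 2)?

∂²f/∂x² = 0
∂²f/∂y² = 12*x
∇²f = 12*x
At (-2, 2): -24.

-24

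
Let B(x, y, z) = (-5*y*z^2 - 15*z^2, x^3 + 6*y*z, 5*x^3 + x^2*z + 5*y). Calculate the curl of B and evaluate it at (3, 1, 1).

(∇×B)₁ = ∂B₃/∂y − ∂B₂/∂z = -6*y + 5
(∇×B)₂ = ∂B₁/∂z − ∂B₃/∂x = -15*x^2 - 2*x*z - 10*y*z - 30*z
(∇×B)₃ = ∂B₂/∂x − ∂B₁/∂y = 3*x^2 + 5*z^2
∇×B = (-6*y + 5, -15*x^2 - 2*x*z - 10*y*z - 30*z, 3*x^2 + 5*z^2)
At (3, 1, 1): (-1, -181, 32).

(-1, -181, 32)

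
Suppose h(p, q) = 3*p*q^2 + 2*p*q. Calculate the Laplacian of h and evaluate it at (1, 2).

∂²h/∂p² = 0
∂²h/∂q² = 6*p
∇²h = 6*p
At (1, 2): 6.

6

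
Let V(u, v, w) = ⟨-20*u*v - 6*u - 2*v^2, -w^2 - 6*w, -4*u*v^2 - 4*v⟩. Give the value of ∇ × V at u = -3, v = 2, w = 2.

(∇×V)₁ = ∂V₃/∂v − ∂V₂/∂w = -8*u*v + 2*w + 2
(∇×V)₂ = ∂V₁/∂w − ∂V₃/∂u = 4*v^2
(∇×V)₃ = ∂V₂/∂u − ∂V₁/∂v = 20*u + 4*v
∇×V = (-8*u*v + 2*w + 2, 4*v^2, 20*u + 4*v)
At (-3, 2, 2): (54, 16, -52).

(54, 16, -52)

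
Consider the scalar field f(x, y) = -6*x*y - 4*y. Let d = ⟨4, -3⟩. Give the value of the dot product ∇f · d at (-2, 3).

∂f/∂x = -6*y
∂f/∂y = -6*x - 4
∇f at (-2, 3) = (-18, 8)
∇f · d = (-18)(4) + (8)(-3) = -96

-96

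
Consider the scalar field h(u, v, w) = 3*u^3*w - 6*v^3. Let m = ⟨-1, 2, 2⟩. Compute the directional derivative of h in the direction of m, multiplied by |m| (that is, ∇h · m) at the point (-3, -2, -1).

∂h/∂u = 9*u^2*w
∂h/∂v = -18*v^2
∂h/∂w = 3*u^3
∇h at (-3, -2, -1) = (-81, -72, -81)
∇h · m = (-81)(-1) + (-72)(2) + (-81)(2) = -225

-225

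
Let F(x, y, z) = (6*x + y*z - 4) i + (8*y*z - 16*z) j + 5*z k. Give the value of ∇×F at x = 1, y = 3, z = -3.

(∇×F)₁ = ∂F₃/∂y − ∂F₂/∂z = -8*y + 16
(∇×F)₂ = ∂F₁/∂z − ∂F₃/∂x = y
(∇×F)₃ = ∂F₂/∂x − ∂F₁/∂y = -z
∇×F = (-8*y + 16, y, -z)
At (1, 3, -3): (-8, 3, 3).

(-8, 3, 3)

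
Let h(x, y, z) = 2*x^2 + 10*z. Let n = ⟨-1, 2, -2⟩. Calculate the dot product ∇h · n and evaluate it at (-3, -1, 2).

-8

∂h/∂x = 4*x
∂h/∂y = 0
∂h/∂z = 10
∇h at (-3, -1, 2) = (-12, 0, 10)
∇h · n = (-12)(-1) + (0)(2) + (10)(-2) = -8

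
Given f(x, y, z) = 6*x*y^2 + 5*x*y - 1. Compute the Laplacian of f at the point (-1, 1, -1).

∂²f/∂x² = 0
∂²f/∂y² = 12*x
∂²f/∂z² = 0
∇²f = 12*x
At (-1, 1, -1): -12.

-12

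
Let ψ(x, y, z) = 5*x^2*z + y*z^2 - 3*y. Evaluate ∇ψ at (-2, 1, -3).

∂ψ/∂x = 10*x*z
∂ψ/∂y = z^2 - 3
∂ψ/∂z = 5*x^2 + 2*y*z
∇ψ = (10*x*z, z^2 - 3, 5*x^2 + 2*y*z)
At (-2, 1, -3): (60, 6, 14).

(60, 6, 14)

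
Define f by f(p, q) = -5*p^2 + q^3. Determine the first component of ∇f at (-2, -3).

(∇f)_1 = ∂f/∂p = -10*p
At (-2, -3): 20.

20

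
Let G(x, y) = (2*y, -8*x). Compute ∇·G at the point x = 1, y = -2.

∂G₁/∂x = 0
∂G₂/∂y = 0
∇·G = 0
At (1, -2): 0.

0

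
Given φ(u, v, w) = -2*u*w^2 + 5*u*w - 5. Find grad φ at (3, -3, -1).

(-7, 0, 27)

∂φ/∂u = -2*w^2 + 5*w
∂φ/∂v = 0
∂φ/∂w = -4*u*w + 5*u
∇φ = (-2*w^2 + 5*w, 0, -4*u*w + 5*u)
At (3, -3, -1): (-7, 0, 27).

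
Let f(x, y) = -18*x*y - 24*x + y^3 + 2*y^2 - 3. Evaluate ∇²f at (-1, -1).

-2

∂²f/∂x² = 0
∂²f/∂y² = 2*(3*y + 2)
∇²f = 6*y + 4
At (-1, -1): -2.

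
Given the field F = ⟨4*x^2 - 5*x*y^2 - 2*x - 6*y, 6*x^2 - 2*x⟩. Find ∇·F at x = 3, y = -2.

2

∂F₁/∂x = 8*x - 5*y^2 - 2
∂F₂/∂y = 0
∇·F = 8*x - 5*y^2 - 2
At (3, -2): 2.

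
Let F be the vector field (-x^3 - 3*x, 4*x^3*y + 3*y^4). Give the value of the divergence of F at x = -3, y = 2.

∂F₁/∂x = -3*x^2 - 3
∂F₂/∂y = 4*x^3 + 12*y^3
∇·F = 4*x^3 - 3*x^2 + 12*y^3 - 3
At (-3, 2): -42.

-42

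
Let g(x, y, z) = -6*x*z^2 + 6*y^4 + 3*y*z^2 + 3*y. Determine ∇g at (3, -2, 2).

∂g/∂x = -6*z^2
∂g/∂y = 24*y^3 + 3*z^2 + 3
∂g/∂z = -12*x*z + 6*y*z
∇g = (-6*z^2, 24*y^3 + 3*z^2 + 3, -12*x*z + 6*y*z)
At (3, -2, 2): (-24, -177, -96).

(-24, -177, -96)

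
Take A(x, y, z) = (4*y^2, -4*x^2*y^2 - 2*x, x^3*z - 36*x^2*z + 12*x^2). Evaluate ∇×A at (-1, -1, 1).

(∇×A)₁ = ∂A₃/∂y − ∂A₂/∂z = 0
(∇×A)₂ = ∂A₁/∂z − ∂A₃/∂x = -3*x^2*z + 72*x*z - 24*x
(∇×A)₃ = ∂A₂/∂x − ∂A₁/∂y = -8*x*y^2 - 8*y - 2
∇×A = (0, -3*x^2*z + 72*x*z - 24*x, -8*x*y^2 - 8*y - 2)
At (-1, -1, 1): (0, -51, 14).

(0, -51, 14)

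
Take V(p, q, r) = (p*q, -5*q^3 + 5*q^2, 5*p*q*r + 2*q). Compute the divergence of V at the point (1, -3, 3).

-183

∂V₁/∂p = q
∂V₂/∂q = -15*q^2 + 10*q
∂V₃/∂r = 5*p*q
∇·V = 5*p*q - 15*q^2 + 11*q
At (1, -3, 3): -183.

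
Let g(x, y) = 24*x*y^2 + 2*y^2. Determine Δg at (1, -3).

∂²g/∂x² = 0
∂²g/∂y² = 4*(12*x + 1)
∇²g = 48*x + 4
At (1, -3): 52.

52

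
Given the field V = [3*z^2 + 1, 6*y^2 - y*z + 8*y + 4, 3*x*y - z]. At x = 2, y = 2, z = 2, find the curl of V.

(8, 6, 0)

(∇×V)₁ = ∂V₃/∂y − ∂V₂/∂z = 3*x + y
(∇×V)₂ = ∂V₁/∂z − ∂V₃/∂x = -3*y + 6*z
(∇×V)₃ = ∂V₂/∂x − ∂V₁/∂y = 0
∇×V = (3*x + y, -3*y + 6*z, 0)
At (2, 2, 2): (8, 6, 0).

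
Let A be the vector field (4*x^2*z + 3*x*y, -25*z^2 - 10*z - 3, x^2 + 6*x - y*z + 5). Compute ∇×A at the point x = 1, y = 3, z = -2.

(-88, -4, -3)

(∇×A)₁ = ∂A₃/∂y − ∂A₂/∂z = 49*z + 10
(∇×A)₂ = ∂A₁/∂z − ∂A₃/∂x = 4*x^2 - 2*x - 6
(∇×A)₃ = ∂A₂/∂x − ∂A₁/∂y = -3*x
∇×A = (49*z + 10, 4*x^2 - 2*x - 6, -3*x)
At (1, 3, -2): (-88, -4, -3).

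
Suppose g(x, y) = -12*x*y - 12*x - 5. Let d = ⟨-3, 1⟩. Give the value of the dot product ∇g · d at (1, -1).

∂g/∂x = -12*y - 12
∂g/∂y = -12*x
∇g at (1, -1) = (0, -12)
∇g · d = (0)(-3) + (-12)(1) = -12

-12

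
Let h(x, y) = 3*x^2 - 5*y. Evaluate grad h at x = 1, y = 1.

∂h/∂x = 6*x
∂h/∂y = -5
∇h = (6*x, -5)
At (1, 1): (6, -5).

(6, -5)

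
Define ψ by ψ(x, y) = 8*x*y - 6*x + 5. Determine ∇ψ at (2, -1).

(-14, 16)

∂ψ/∂x = 8*y - 6
∂ψ/∂y = 8*x
∇ψ = (8*y - 6, 8*x)
At (2, -1): (-14, 16).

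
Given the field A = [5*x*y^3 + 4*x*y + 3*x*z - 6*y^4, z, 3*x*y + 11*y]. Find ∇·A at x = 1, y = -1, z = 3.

∂A₁/∂x = 5*y^3 + 4*y + 3*z
∂A₂/∂y = 0
∂A₃/∂z = 0
∇·A = 5*y^3 + 4*y + 3*z
At (1, -1, 3): 0.

0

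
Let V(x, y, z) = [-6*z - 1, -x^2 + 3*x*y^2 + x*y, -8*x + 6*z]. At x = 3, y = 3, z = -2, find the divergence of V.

63

∂V₁/∂x = 0
∂V₂/∂y = 6*x*y + x
∂V₃/∂z = 6
∇·V = 6*x*y + x + 6
At (3, 3, -2): 63.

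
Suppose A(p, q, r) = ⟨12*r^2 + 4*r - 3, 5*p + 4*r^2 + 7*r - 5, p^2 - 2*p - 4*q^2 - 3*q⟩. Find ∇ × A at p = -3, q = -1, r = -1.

(∇×A)₁ = ∂A₃/∂q − ∂A₂/∂r = -8*q - 8*r - 10
(∇×A)₂ = ∂A₁/∂r − ∂A₃/∂p = -2*p + 24*r + 6
(∇×A)₃ = ∂A₂/∂p − ∂A₁/∂q = 5
∇×A = (-8*q - 8*r - 10, -2*p + 24*r + 6, 5)
At (-3, -1, -1): (6, -12, 5).

(6, -12, 5)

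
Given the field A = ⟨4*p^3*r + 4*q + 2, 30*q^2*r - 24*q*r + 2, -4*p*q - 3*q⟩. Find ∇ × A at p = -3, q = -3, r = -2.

(∇×A)₁ = ∂A₃/∂q − ∂A₂/∂r = -4*p - 30*q^2 + 24*q - 3
(∇×A)₂ = ∂A₁/∂r − ∂A₃/∂p = 4*p^3 + 4*q
(∇×A)₃ = ∂A₂/∂p − ∂A₁/∂q = -4
∇×A = (-4*p - 30*q^2 + 24*q - 3, 4*p^3 + 4*q, -4)
At (-3, -3, -2): (-333, -120, -4).

(-333, -120, -4)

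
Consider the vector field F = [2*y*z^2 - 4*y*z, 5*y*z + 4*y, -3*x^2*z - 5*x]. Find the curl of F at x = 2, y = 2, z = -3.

(-10, -63, -30)

(∇×F)₁ = ∂F₃/∂y − ∂F₂/∂z = -5*y
(∇×F)₂ = ∂F₁/∂z − ∂F₃/∂x = 6*x*z + 4*y*z - 4*y + 5
(∇×F)₃ = ∂F₂/∂x − ∂F₁/∂y = -2*z^2 + 4*z
∇×F = (-5*y, 6*x*z + 4*y*z - 4*y + 5, -2*z^2 + 4*z)
At (2, 2, -3): (-10, -63, -30).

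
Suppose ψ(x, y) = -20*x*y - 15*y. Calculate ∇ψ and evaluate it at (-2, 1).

∂ψ/∂x = -20*y
∂ψ/∂y = -20*x - 15
∇ψ = (-20*y, -20*x - 15)
At (-2, 1): (-20, 25).

(-20, 25)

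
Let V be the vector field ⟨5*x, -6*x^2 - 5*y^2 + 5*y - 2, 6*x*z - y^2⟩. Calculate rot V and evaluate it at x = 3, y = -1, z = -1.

(∇×V)₁ = ∂V₃/∂y − ∂V₂/∂z = -2*y
(∇×V)₂ = ∂V₁/∂z − ∂V₃/∂x = -6*z
(∇×V)₃ = ∂V₂/∂x − ∂V₁/∂y = -12*x
∇×V = (-2*y, -6*z, -12*x)
At (3, -1, -1): (2, 6, -36).

(2, 6, -36)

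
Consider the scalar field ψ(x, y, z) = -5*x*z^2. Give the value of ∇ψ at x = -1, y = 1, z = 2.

∂ψ/∂x = -5*z^2
∂ψ/∂y = 0
∂ψ/∂z = -10*x*z
∇ψ = (-5*z^2, 0, -10*x*z)
At (-1, 1, 2): (-20, 0, 20).

(-20, 0, 20)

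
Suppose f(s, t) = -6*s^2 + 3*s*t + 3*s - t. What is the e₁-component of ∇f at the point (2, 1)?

(∇f)_1 = ∂f/∂s = -12*s + 3*t + 3
At (2, 1): -18.

-18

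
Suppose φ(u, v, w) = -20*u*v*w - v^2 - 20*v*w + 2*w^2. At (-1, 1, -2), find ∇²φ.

∂²φ/∂u² = 0
∂²φ/∂v² = -2
∂²φ/∂w² = 4
∇²φ = 2
At (-1, 1, -2): 2.

2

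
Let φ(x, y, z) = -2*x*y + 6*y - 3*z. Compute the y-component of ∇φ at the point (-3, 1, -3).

12

(∇φ)_2 = ∂φ/∂y = -2*x + 6
At (-3, 1, -3): 12.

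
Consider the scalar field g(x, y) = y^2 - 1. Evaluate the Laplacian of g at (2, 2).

2

∂²g/∂x² = 0
∂²g/∂y² = 2
∇²g = 2
At (2, 2): 2.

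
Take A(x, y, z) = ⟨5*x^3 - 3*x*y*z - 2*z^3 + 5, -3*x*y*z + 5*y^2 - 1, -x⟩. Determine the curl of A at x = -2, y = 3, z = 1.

(∇×A)₁ = ∂A₃/∂y − ∂A₂/∂z = 3*x*y
(∇×A)₂ = ∂A₁/∂z − ∂A₃/∂x = -3*x*y - 6*z^2 + 1
(∇×A)₃ = ∂A₂/∂x − ∂A₁/∂y = 3*x*z - 3*y*z
∇×A = (3*x*y, -3*x*y - 6*z^2 + 1, 3*x*z - 3*y*z)
At (-2, 3, 1): (-18, 13, -15).

(-18, 13, -15)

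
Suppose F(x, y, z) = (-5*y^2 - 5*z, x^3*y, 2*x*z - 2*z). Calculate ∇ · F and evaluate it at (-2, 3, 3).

-14

∂F₁/∂x = 0
∂F₂/∂y = x^3
∂F₃/∂z = 2*x - 2
∇·F = x^3 + 2*x - 2
At (-2, 3, 3): -14.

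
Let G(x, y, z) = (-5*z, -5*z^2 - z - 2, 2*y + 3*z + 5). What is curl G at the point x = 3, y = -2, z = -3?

(∇×G)₁ = ∂G₃/∂y − ∂G₂/∂z = 10*z + 3
(∇×G)₂ = ∂G₁/∂z − ∂G₃/∂x = -5
(∇×G)₃ = ∂G₂/∂x − ∂G₁/∂y = 0
∇×G = (10*z + 3, -5, 0)
At (3, -2, -3): (-27, -5, 0).

(-27, -5, 0)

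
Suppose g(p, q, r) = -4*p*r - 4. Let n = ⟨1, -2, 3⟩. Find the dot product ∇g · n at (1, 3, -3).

∂g/∂p = -4*r
∂g/∂q = 0
∂g/∂r = -4*p
∇g at (1, 3, -3) = (12, 0, -4)
∇g · n = (12)(1) + (0)(-2) + (-4)(3) = 0

0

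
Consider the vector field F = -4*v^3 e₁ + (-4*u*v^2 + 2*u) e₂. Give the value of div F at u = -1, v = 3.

24

∂F₁/∂u = 0
∂F₂/∂v = -8*u*v
∇·F = -8*u*v
At (-1, 3): 24.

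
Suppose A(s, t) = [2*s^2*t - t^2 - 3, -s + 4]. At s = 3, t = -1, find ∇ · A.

-12

∂A₁/∂s = 4*s*t
∂A₂/∂t = 0
∇·A = 4*s*t
At (3, -1): -12.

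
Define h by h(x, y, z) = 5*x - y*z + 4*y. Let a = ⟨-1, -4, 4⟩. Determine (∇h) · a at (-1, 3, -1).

∂h/∂x = 5
∂h/∂y = -z + 4
∂h/∂z = -y
∇h at (-1, 3, -1) = (5, 5, -3)
∇h · a = (5)(-1) + (5)(-4) + (-3)(4) = -37

-37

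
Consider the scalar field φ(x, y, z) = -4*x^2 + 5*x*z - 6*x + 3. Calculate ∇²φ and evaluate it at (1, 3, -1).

∂²φ/∂x² = -8
∂²φ/∂y² = 0
∂²φ/∂z² = 0
∇²φ = -8
At (1, 3, -1): -8.

-8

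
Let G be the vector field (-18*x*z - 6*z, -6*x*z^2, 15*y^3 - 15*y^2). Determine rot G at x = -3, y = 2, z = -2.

(192, 48, -24)

(∇×G)₁ = ∂G₃/∂y − ∂G₂/∂z = 12*x*z + 45*y^2 - 30*y
(∇×G)₂ = ∂G₁/∂z − ∂G₃/∂x = -18*x - 6
(∇×G)₃ = ∂G₂/∂x − ∂G₁/∂y = -6*z^2
∇×G = (12*x*z + 45*y^2 - 30*y, -18*x - 6, -6*z^2)
At (-3, 2, -2): (192, 48, -24).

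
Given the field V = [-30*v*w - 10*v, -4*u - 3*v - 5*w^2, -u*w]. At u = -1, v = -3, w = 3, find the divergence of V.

-2

∂V₁/∂u = 0
∂V₂/∂v = -3
∂V₃/∂w = -u
∇·V = -u - 3
At (-1, -3, 3): -2.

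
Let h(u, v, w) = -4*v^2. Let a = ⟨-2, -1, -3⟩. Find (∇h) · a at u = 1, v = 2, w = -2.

∂h/∂u = 0
∂h/∂v = -8*v
∂h/∂w = 0
∇h at (1, 2, -2) = (0, -16, 0)
∇h · a = (0)(-2) + (-16)(-1) + (0)(-3) = 16

16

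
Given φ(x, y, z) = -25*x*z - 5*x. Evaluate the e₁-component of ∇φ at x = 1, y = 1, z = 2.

-55

(∇φ)_1 = ∂φ/∂x = -25*z - 5
At (1, 1, 2): -55.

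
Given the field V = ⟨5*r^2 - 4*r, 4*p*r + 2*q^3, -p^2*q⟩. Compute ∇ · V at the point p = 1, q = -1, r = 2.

∂V₁/∂p = 0
∂V₂/∂q = 6*q^2
∂V₃/∂r = 0
∇·V = 6*q^2
At (1, -1, 2): 6.

6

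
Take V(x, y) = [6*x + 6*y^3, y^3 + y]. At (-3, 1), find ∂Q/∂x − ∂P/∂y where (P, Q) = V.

-18

∂V₂/∂x = 0
∂V₁/∂y = 18*y^2
Scalar curl = -18*y^2
At (-3, 1): -18.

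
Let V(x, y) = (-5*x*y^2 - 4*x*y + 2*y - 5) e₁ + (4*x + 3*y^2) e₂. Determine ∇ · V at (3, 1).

∂V₁/∂x = -5*y^2 - 4*y
∂V₂/∂y = 6*y
∇·V = -5*y^2 + 2*y
At (3, 1): -3.

-3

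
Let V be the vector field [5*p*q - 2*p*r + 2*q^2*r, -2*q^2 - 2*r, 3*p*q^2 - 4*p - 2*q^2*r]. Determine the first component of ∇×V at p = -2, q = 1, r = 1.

(∇×V)_1 = ∂V₃/∂q − ∂V₂/∂r
= 6*p*q - 4*q*r − (-2)
= 6*p*q - 4*q*r + 2
At (-2, 1, 1): -14.

-14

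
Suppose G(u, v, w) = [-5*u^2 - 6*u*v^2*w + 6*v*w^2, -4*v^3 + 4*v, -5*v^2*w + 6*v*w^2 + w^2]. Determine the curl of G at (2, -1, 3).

(84, -48, -126)

(∇×G)₁ = ∂G₃/∂v − ∂G₂/∂w = -10*v*w + 6*w^2
(∇×G)₂ = ∂G₁/∂w − ∂G₃/∂u = -6*u*v^2 + 12*v*w
(∇×G)₃ = ∂G₂/∂u − ∂G₁/∂v = 12*u*v*w - 6*w^2
∇×G = (-10*v*w + 6*w^2, -6*u*v^2 + 12*v*w, 12*u*v*w - 6*w^2)
At (2, -1, 3): (84, -48, -126).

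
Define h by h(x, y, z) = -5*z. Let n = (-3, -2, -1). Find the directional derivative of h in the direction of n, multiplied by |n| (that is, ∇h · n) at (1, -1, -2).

∂h/∂x = 0
∂h/∂y = 0
∂h/∂z = -5
∇h at (1, -1, -2) = (0, 0, -5)
∇h · n = (0)(-3) + (0)(-2) + (-5)(-1) = 5

5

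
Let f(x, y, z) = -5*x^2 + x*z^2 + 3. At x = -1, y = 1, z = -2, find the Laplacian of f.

∂²f/∂x² = -10
∂²f/∂y² = 0
∂²f/∂z² = 2*x
∇²f = 2*x - 10
At (-1, 1, -2): -12.

-12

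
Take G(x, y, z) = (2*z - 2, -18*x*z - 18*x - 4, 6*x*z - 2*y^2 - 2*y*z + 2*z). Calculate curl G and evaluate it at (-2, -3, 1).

(-26, -4, -36)

(∇×G)₁ = ∂G₃/∂y − ∂G₂/∂z = 18*x - 4*y - 2*z
(∇×G)₂ = ∂G₁/∂z − ∂G₃/∂x = -6*z + 2
(∇×G)₃ = ∂G₂/∂x − ∂G₁/∂y = -18*z - 18
∇×G = (18*x - 4*y - 2*z, -6*z + 2, -18*z - 18)
At (-2, -3, 1): (-26, -4, -36).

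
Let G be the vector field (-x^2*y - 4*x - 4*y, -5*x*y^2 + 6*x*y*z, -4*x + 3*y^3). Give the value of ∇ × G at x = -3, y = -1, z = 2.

(-9, 4, -4)

(∇×G)₁ = ∂G₃/∂y − ∂G₂/∂z = -6*x*y + 9*y^2
(∇×G)₂ = ∂G₁/∂z − ∂G₃/∂x = 4
(∇×G)₃ = ∂G₂/∂x − ∂G₁/∂y = x^2 - 5*y^2 + 6*y*z + 4
∇×G = (-6*x*y + 9*y^2, 4, x^2 - 5*y^2 + 6*y*z + 4)
At (-3, -1, 2): (-9, 4, -4).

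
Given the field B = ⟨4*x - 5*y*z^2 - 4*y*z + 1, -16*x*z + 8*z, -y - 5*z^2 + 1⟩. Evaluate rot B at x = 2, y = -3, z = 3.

(23, 102, 9)

(∇×B)₁ = ∂B₃/∂y − ∂B₂/∂z = 16*x - 9
(∇×B)₂ = ∂B₁/∂z − ∂B₃/∂x = -10*y*z - 4*y
(∇×B)₃ = ∂B₂/∂x − ∂B₁/∂y = 5*z^2 - 12*z
∇×B = (16*x - 9, -10*y*z - 4*y, 5*z^2 - 12*z)
At (2, -3, 3): (23, 102, 9).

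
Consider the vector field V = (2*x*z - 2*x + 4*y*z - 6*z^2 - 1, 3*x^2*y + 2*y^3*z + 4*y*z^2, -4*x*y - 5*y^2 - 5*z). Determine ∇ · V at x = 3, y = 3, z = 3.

∂V₁/∂x = 2*z - 2
∂V₂/∂y = 3*x^2 + 6*y^2*z + 4*z^2
∂V₃/∂z = -5
∇·V = 3*x^2 + 6*y^2*z + 4*z^2 + 2*z - 7
At (3, 3, 3): 224.

224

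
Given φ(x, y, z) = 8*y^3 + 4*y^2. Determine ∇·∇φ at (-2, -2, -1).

∂²φ/∂x² = 0
∂²φ/∂y² = 8*(6*y + 1)
∂²φ/∂z² = 0
∇²φ = 48*y + 8
At (-2, -2, -1): -88.

-88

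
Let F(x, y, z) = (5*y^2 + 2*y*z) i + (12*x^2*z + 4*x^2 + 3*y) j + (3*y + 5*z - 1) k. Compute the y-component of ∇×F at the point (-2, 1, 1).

(∇×F)_2 = ∂F₁/∂z − ∂F₃/∂x
= 2*y − (0)
= 2*y
At (-2, 1, 1): 2.

2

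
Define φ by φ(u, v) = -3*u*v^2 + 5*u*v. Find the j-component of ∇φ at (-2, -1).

-22

(∇φ)_2 = ∂φ/∂v = -6*u*v + 5*u
At (-2, -1): -22.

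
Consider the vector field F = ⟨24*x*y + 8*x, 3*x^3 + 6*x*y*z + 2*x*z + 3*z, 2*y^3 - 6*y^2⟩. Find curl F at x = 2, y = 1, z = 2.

(-25, 0, 4)

(∇×F)₁ = ∂F₃/∂y − ∂F₂/∂z = -6*x*y - 2*x + 6*y^2 - 12*y - 3
(∇×F)₂ = ∂F₁/∂z − ∂F₃/∂x = 0
(∇×F)₃ = ∂F₂/∂x − ∂F₁/∂y = 9*x^2 - 24*x + 6*y*z + 2*z
∇×F = (-6*x*y - 2*x + 6*y^2 - 12*y - 3, 0, 9*x^2 - 24*x + 6*y*z + 2*z)
At (2, 1, 2): (-25, 0, 4).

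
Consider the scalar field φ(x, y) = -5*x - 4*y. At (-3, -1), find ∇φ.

(-5, -4)

∂φ/∂x = -5
∂φ/∂y = -4
∇φ = (-5, -4)
At (-3, -1): (-5, -4).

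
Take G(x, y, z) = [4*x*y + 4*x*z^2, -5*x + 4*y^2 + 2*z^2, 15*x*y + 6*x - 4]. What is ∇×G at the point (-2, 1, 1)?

(-34, -37, 3)

(∇×G)₁ = ∂G₃/∂y − ∂G₂/∂z = 15*x - 4*z
(∇×G)₂ = ∂G₁/∂z − ∂G₃/∂x = 8*x*z - 15*y - 6
(∇×G)₃ = ∂G₂/∂x − ∂G₁/∂y = -4*x - 5
∇×G = (15*x - 4*z, 8*x*z - 15*y - 6, -4*x - 5)
At (-2, 1, 1): (-34, -37, 3).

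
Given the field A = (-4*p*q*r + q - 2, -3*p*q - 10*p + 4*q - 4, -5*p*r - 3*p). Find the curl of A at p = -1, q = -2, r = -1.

(0, -10, -1)

(∇×A)₁ = ∂A₃/∂q − ∂A₂/∂r = 0
(∇×A)₂ = ∂A₁/∂r − ∂A₃/∂p = -4*p*q + 5*r + 3
(∇×A)₃ = ∂A₂/∂p − ∂A₁/∂q = 4*p*r - 3*q - 11
∇×A = (0, -4*p*q + 5*r + 3, 4*p*r - 3*q - 11)
At (-1, -2, -1): (0, -10, -1).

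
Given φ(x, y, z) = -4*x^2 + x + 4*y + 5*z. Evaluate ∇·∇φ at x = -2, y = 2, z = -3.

-8

∂²φ/∂x² = -8
∂²φ/∂y² = 0
∂²φ/∂z² = 0
∇²φ = -8
At (-2, 2, -3): -8.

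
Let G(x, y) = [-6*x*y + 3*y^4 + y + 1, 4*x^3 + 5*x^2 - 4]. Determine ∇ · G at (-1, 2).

∂G₁/∂x = -6*y
∂G₂/∂y = 0
∇·G = -6*y
At (-1, 2): -12.

-12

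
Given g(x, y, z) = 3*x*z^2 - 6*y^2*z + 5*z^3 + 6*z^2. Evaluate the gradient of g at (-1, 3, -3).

∂g/∂x = 3*z^2
∂g/∂y = -12*y*z
∂g/∂z = 6*x*z - 6*y^2 + 15*z^2 + 12*z
∇g = (3*z^2, -12*y*z, 6*x*z - 6*y^2 + 15*z^2 + 12*z)
At (-1, 3, -3): (27, 108, 63).

(27, 108, 63)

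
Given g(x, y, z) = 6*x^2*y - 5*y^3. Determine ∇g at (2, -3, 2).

∂g/∂x = 12*x*y
∂g/∂y = 6*x^2 - 15*y^2
∂g/∂z = 0
∇g = (12*x*y, 6*x^2 - 15*y^2, 0)
At (2, -3, 2): (-72, -111, 0).

(-72, -111, 0)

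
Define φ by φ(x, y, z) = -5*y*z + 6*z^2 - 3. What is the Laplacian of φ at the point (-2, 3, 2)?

∂²φ/∂x² = 0
∂²φ/∂y² = 0
∂²φ/∂z² = 12
∇²φ = 12
At (-2, 3, 2): 12.

12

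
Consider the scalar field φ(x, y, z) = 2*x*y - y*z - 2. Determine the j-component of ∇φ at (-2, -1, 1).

-5

(∇φ)_2 = ∂φ/∂y = 2*x - z
At (-2, -1, 1): -5.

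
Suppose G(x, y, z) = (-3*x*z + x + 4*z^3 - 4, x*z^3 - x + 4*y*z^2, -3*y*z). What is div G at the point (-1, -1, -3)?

49

∂G₁/∂x = -3*z + 1
∂G₂/∂y = 4*z^2
∂G₃/∂z = -3*y
∇·G = -3*y + 4*z^2 - 3*z + 1
At (-1, -1, -3): 49.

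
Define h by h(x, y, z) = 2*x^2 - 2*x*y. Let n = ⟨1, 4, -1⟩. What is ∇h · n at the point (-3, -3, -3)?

18

∂h/∂x = 4*x - 2*y
∂h/∂y = -2*x
∂h/∂z = 0
∇h at (-3, -3, -3) = (-6, 6, 0)
∇h · n = (-6)(1) + (6)(4) + (0)(-1) = 18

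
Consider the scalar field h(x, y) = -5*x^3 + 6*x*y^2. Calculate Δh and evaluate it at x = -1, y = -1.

∂²h/∂x² = -30*x
∂²h/∂y² = 12*x
∇²h = -18*x
At (-1, -1): 18.

18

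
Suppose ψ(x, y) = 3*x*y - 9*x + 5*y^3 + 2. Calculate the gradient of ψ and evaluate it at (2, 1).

(-6, 21)

∂ψ/∂x = 3*y - 9
∂ψ/∂y = 3*x + 15*y^2
∇ψ = (3*y - 9, 3*x + 15*y^2)
At (2, 1): (-6, 21).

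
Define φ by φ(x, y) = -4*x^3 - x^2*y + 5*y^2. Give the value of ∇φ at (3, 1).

∂φ/∂x = -12*x^2 - 2*x*y
∂φ/∂y = -x^2 + 10*y
∇φ = (-12*x^2 - 2*x*y, -x^2 + 10*y)
At (3, 1): (-114, 1).

(-114, 1)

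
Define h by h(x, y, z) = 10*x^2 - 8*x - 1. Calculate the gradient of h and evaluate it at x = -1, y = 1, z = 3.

(-28, 0, 0)

∂h/∂x = 20*x - 8
∂h/∂y = 0
∂h/∂z = 0
∇h = (20*x - 8, 0, 0)
At (-1, 1, 3): (-28, 0, 0).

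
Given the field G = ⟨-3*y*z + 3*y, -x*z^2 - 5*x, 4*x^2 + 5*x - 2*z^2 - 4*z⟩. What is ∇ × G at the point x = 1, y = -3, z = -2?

(∇×G)₁ = ∂G₃/∂y − ∂G₂/∂z = 2*x*z
(∇×G)₂ = ∂G₁/∂z − ∂G₃/∂x = -8*x - 3*y - 5
(∇×G)₃ = ∂G₂/∂x − ∂G₁/∂y = -z^2 + 3*z - 8
∇×G = (2*x*z, -8*x - 3*y - 5, -z^2 + 3*z - 8)
At (1, -3, -2): (-4, -4, -18).

(-4, -4, -18)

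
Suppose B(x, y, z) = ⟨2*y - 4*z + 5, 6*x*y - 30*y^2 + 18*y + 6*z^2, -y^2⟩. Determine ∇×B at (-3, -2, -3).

(40, -4, -14)

(∇×B)₁ = ∂B₃/∂y − ∂B₂/∂z = -2*y - 12*z
(∇×B)₂ = ∂B₁/∂z − ∂B₃/∂x = -4
(∇×B)₃ = ∂B₂/∂x − ∂B₁/∂y = 6*y - 2
∇×B = (-2*y - 12*z, -4, 6*y - 2)
At (-3, -2, -3): (40, -4, -14).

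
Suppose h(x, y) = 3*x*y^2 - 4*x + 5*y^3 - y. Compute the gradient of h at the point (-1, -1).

∂h/∂x = 3*y^2 - 4
∂h/∂y = 6*x*y + 15*y^2 - 1
∇h = (3*y^2 - 4, 6*x*y + 15*y^2 - 1)
At (-1, -1): (-1, 20).

(-1, 20)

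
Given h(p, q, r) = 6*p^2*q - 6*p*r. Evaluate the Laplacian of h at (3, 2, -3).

24

∂²h/∂p² = 12*q
∂²h/∂q² = 0
∂²h/∂r² = 0
∇²h = 12*q
At (3, 2, -3): 24.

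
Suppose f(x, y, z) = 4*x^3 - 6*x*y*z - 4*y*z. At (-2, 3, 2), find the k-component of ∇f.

24

(∇f)_3 = ∂f/∂z = -6*x*y - 4*y
At (-2, 3, 2): 24.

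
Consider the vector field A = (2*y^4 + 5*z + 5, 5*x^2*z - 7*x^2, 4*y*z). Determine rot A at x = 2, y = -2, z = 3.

(-8, 5, 96)

(∇×A)₁ = ∂A₃/∂y − ∂A₂/∂z = -5*x^2 + 4*z
(∇×A)₂ = ∂A₁/∂z − ∂A₃/∂x = 5
(∇×A)₃ = ∂A₂/∂x − ∂A₁/∂y = 10*x*z - 14*x - 8*y^3
∇×A = (-5*x^2 + 4*z, 5, 10*x*z - 14*x - 8*y^3)
At (2, -2, 3): (-8, 5, 96).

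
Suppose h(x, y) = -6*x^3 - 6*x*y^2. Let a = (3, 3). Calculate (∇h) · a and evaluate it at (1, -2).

-54

∂h/∂x = -18*x^2 - 6*y^2
∂h/∂y = -12*x*y
∇h at (1, -2) = (-42, 24)
∇h · a = (-42)(3) + (24)(3) = -54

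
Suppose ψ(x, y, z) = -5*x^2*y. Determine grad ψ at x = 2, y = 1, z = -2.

∂ψ/∂x = -10*x*y
∂ψ/∂y = -5*x^2
∂ψ/∂z = 0
∇ψ = (-10*x*y, -5*x^2, 0)
At (2, 1, -2): (-20, -20, 0).

(-20, -20, 0)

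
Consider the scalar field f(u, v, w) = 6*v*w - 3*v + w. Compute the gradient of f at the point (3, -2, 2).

∂f/∂u = 0
∂f/∂v = 6*w - 3
∂f/∂w = 6*v + 1
∇f = (0, 6*w - 3, 6*v + 1)
At (3, -2, 2): (0, 9, -11).

(0, 9, -11)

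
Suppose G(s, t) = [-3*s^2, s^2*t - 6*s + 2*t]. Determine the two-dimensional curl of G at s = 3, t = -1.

-12

∂G₂/∂s = 2*s*t - 6
∂G₁/∂t = 0
Scalar curl = 2*s*t - 6
At (3, -1): -12.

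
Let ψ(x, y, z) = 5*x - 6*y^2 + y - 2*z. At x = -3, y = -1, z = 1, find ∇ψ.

∂ψ/∂x = 5
∂ψ/∂y = -12*y + 1
∂ψ/∂z = -2
∇ψ = (5, -12*y + 1, -2)
At (-3, -1, 1): (5, 13, -2).

(5, 13, -2)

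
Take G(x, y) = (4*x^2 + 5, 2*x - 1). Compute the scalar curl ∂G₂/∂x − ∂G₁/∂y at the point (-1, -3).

2

∂G₂/∂x = 2
∂G₁/∂y = 0
Scalar curl = 2
At (-1, -3): 2.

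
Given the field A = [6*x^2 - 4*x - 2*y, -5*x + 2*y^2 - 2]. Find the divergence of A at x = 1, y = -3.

-4

∂A₁/∂x = 12*x - 4
∂A₂/∂y = 4*y
∇·A = 12*x + 4*y - 4
At (1, -3): -4.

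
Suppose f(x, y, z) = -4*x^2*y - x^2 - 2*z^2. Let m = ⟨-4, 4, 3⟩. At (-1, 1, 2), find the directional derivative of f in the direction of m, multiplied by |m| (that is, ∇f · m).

∂f/∂x = -8*x*y - 2*x
∂f/∂y = -4*x^2
∂f/∂z = -4*z
∇f at (-1, 1, 2) = (10, -4, -8)
∇f · m = (10)(-4) + (-4)(4) + (-8)(3) = -80

-80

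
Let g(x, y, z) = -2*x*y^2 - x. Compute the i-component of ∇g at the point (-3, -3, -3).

-19

(∇g)_1 = ∂g/∂x = -2*y^2 - 1
At (-3, -3, -3): -19.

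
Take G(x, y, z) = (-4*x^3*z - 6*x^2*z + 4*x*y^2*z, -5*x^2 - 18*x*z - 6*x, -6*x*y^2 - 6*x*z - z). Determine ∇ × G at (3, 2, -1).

(-18, -96, 30)

(∇×G)₁ = ∂G₃/∂y − ∂G₂/∂z = -12*x*y + 18*x
(∇×G)₂ = ∂G₁/∂z − ∂G₃/∂x = -4*x^3 - 6*x^2 + 4*x*y^2 + 6*y^2 + 6*z
(∇×G)₃ = ∂G₂/∂x − ∂G₁/∂y = -8*x*y*z - 10*x - 18*z - 6
∇×G = (-12*x*y + 18*x, -4*x^3 - 6*x^2 + 4*x*y^2 + 6*y^2 + 6*z, -8*x*y*z - 10*x - 18*z - 6)
At (3, 2, -1): (-18, -96, 30).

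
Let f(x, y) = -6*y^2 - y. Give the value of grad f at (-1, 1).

(0, -13)

∂f/∂x = 0
∂f/∂y = -12*y - 1
∇f = (0, -12*y - 1)
At (-1, 1): (0, -13).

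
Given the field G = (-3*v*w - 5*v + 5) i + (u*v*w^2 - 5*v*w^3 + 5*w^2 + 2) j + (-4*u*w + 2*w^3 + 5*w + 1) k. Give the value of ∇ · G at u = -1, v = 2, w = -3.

189

∂G₁/∂u = 0
∂G₂/∂v = u*w^2 - 5*w^3
∂G₃/∂w = -4*u + 6*w^2 + 5
∇·G = u*w^2 - 4*u - 5*w^3 + 6*w^2 + 5
At (-1, 2, -3): 189.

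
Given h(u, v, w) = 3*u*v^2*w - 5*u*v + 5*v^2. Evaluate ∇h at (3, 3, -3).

∂h/∂u = 3*v^2*w - 5*v
∂h/∂v = 6*u*v*w - 5*u + 10*v
∂h/∂w = 3*u*v^2
∇h = (3*v^2*w - 5*v, 6*u*v*w - 5*u + 10*v, 3*u*v^2)
At (3, 3, -3): (-96, -147, 81).

(-96, -147, 81)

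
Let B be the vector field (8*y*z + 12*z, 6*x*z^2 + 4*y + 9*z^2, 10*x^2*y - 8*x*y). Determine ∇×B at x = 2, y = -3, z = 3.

(-102, 84, 30)

(∇×B)₁ = ∂B₃/∂y − ∂B₂/∂z = 10*x^2 - 12*x*z - 8*x - 18*z
(∇×B)₂ = ∂B₁/∂z − ∂B₃/∂x = -20*x*y + 16*y + 12
(∇×B)₃ = ∂B₂/∂x − ∂B₁/∂y = 6*z^2 - 8*z
∇×B = (10*x^2 - 12*x*z - 8*x - 18*z, -20*x*y + 16*y + 12, 6*z^2 - 8*z)
At (2, -3, 3): (-102, 84, 30).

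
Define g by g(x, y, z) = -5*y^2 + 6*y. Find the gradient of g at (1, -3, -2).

(0, 36, 0)

∂g/∂x = 0
∂g/∂y = -10*y + 6
∂g/∂z = 0
∇g = (0, -10*y + 6, 0)
At (1, -3, -2): (0, 36, 0).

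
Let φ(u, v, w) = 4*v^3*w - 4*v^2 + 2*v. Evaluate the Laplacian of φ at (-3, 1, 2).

40

∂²φ/∂u² = 0
∂²φ/∂v² = 8*(3*v*w - 1)
∂²φ/∂w² = 0
∇²φ = 24*v*w - 8
At (-3, 1, 2): 40.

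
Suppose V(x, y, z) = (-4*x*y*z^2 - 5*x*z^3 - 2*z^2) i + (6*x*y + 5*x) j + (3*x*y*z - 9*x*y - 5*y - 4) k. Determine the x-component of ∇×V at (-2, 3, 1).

(∇×V)_1 = ∂V₃/∂y − ∂V₂/∂z
= 3*x*z - 9*x - 5 − (0)
= 3*x*z - 9*x - 5
At (-2, 3, 1): 7.

7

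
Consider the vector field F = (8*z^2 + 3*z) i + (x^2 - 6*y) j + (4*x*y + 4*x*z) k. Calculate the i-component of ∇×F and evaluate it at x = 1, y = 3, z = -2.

4

(∇×F)_1 = ∂F₃/∂y − ∂F₂/∂z
= 4*x − (0)
= 4*x
At (1, 3, -2): 4.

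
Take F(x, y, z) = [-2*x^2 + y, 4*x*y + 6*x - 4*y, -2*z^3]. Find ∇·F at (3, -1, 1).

-10

∂F₁/∂x = -4*x
∂F₂/∂y = 4*x - 4
∂F₃/∂z = -6*z^2
∇·F = -6*z^2 - 4
At (3, -1, 1): -10.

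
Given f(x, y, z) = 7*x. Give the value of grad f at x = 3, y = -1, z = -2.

(7, 0, 0)

∂f/∂x = 7
∂f/∂y = 0
∂f/∂z = 0
∇f = (7, 0, 0)
At (3, -1, -2): (7, 0, 0).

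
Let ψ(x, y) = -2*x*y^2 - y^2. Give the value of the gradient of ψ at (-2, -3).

∂ψ/∂x = -2*y^2
∂ψ/∂y = -4*x*y - 2*y
∇ψ = (-2*y^2, -4*x*y - 2*y)
At (-2, -3): (-18, -18).

(-18, -18)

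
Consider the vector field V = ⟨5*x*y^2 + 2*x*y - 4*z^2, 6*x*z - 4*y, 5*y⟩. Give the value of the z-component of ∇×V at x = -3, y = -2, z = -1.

(∇×V)_3 = ∂V₂/∂x − ∂V₁/∂y
= 6*z − (10*x*y + 2*x)
= -10*x*y - 2*x + 6*z
At (-3, -2, -1): -60.

-60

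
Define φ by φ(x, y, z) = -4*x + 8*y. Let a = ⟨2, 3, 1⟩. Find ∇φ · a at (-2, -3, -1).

∂φ/∂x = -4
∂φ/∂y = 8
∂φ/∂z = 0
∇φ at (-2, -3, -1) = (-4, 8, 0)
∇φ · a = (-4)(2) + (8)(3) + (0)(1) = 16

16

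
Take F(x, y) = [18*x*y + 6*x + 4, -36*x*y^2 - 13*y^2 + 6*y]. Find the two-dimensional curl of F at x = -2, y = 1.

∂F₂/∂x = -36*y^2
∂F₁/∂y = 18*x
Scalar curl = -18*x - 36*y^2
At (-2, 1): 0.

0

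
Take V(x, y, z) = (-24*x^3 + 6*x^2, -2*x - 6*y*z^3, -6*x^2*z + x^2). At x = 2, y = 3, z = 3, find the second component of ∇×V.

(∇×V)_2 = ∂V₁/∂z − ∂V₃/∂x
= 0 − (-12*x*z + 2*x)
= 12*x*z - 2*x
At (2, 3, 3): 68.

68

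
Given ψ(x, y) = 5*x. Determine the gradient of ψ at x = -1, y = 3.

(5, 0)

∂ψ/∂x = 5
∂ψ/∂y = 0
∇ψ = (5, 0)
At (-1, 3): (5, 0).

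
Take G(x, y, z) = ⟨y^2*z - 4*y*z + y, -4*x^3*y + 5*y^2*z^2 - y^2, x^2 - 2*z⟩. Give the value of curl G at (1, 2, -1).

(∇×G)₁ = ∂G₃/∂y − ∂G₂/∂z = -10*y^2*z
(∇×G)₂ = ∂G₁/∂z − ∂G₃/∂x = -2*x + y^2 - 4*y
(∇×G)₃ = ∂G₂/∂x − ∂G₁/∂y = -12*x^2*y - 2*y*z + 4*z - 1
∇×G = (-10*y^2*z, -2*x + y^2 - 4*y, -12*x^2*y - 2*y*z + 4*z - 1)
At (1, 2, -1): (40, -6, -25).

(40, -6, -25)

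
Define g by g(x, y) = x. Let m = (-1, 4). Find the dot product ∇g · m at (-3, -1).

-1

∂g/∂x = 1
∂g/∂y = 0
∇g at (-3, -1) = (1, 0)
∇g · m = (1)(-1) + (0)(4) = -1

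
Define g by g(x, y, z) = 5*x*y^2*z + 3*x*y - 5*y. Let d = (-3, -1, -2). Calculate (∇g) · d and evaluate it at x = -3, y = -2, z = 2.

∂g/∂x = 5*y^2*z + 3*y
∂g/∂y = 10*x*y*z + 3*x - 5
∂g/∂z = 5*x*y^2
∇g at (-3, -2, 2) = (34, 106, -60)
∇g · d = (34)(-3) + (106)(-1) + (-60)(-2) = -88

-88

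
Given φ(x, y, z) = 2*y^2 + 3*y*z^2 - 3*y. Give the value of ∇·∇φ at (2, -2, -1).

-8

∂²φ/∂x² = 0
∂²φ/∂y² = 4
∂²φ/∂z² = 6*y
∇²φ = 6*y + 4
At (2, -2, -1): -8.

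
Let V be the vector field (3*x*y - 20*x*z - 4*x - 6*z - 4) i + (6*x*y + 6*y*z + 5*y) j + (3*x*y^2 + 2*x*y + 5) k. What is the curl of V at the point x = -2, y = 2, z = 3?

(∇×V)₁ = ∂V₃/∂y − ∂V₂/∂z = 6*x*y + 2*x - 6*y
(∇×V)₂ = ∂V₁/∂z − ∂V₃/∂x = -20*x - 3*y^2 - 2*y - 6
(∇×V)₃ = ∂V₂/∂x − ∂V₁/∂y = -3*x + 6*y
∇×V = (6*x*y + 2*x - 6*y, -20*x - 3*y^2 - 2*y - 6, -3*x + 6*y)
At (-2, 2, 3): (-40, 18, 18).

(-40, 18, 18)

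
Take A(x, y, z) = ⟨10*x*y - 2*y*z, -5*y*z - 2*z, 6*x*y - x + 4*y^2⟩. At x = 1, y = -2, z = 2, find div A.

-30

∂A₁/∂x = 10*y
∂A₂/∂y = -5*z
∂A₃/∂z = 0
∇·A = 10*y - 5*z
At (1, -2, 2): -30.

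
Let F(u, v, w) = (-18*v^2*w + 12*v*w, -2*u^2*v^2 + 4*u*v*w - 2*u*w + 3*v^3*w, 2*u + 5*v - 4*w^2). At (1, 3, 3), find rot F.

(∇×F)₁ = ∂F₃/∂v − ∂F₂/∂w = -4*u*v + 2*u - 3*v^3 + 5
(∇×F)₂ = ∂F₁/∂w − ∂F₃/∂u = -18*v^2 + 12*v - 2
(∇×F)₃ = ∂F₂/∂u − ∂F₁/∂v = -4*u*v^2 + 40*v*w - 14*w
∇×F = (-4*u*v + 2*u - 3*v^3 + 5, -18*v^2 + 12*v - 2, -4*u*v^2 + 40*v*w - 14*w)
At (1, 3, 3): (-86, -128, 282).

(-86, -128, 282)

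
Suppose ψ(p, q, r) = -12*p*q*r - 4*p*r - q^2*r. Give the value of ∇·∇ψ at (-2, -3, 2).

∂²ψ/∂p² = 0
∂²ψ/∂q² = -2*r
∂²ψ/∂r² = 0
∇²ψ = -2*r
At (-2, -3, 2): -4.

-4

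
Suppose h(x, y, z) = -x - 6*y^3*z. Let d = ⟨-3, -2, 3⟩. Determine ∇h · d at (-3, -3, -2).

∂h/∂x = -1
∂h/∂y = -18*y^2*z
∂h/∂z = -6*y^3
∇h at (-3, -3, -2) = (-1, 324, 162)
∇h · d = (-1)(-3) + (324)(-2) + (162)(3) = -159

-159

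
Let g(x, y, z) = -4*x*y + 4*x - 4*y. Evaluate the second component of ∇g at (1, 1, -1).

(∇g)_2 = ∂g/∂y = -4*x - 4
At (1, 1, -1): -8.

-8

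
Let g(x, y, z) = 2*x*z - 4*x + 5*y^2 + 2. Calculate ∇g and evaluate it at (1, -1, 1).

∂g/∂x = 2*z - 4
∂g/∂y = 10*y
∂g/∂z = 2*x
∇g = (2*z - 4, 10*y, 2*x)
At (1, -1, 1): (-2, -10, 2).

(-2, -10, 2)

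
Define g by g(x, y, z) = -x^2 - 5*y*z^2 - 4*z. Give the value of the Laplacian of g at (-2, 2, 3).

-22

∂²g/∂x² = -2
∂²g/∂y² = 0
∂²g/∂z² = -10*y
∇²g = -10*y - 2
At (-2, 2, 3): -22.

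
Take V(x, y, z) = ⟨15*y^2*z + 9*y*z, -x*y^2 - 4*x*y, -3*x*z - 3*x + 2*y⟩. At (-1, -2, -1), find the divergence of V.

∂V₁/∂x = 0
∂V₂/∂y = -2*x*y - 4*x
∂V₃/∂z = -3*x
∇·V = -2*x*y - 7*x
At (-1, -2, -1): 3.

3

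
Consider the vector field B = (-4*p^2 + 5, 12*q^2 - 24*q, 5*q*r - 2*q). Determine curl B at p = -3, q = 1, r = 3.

(∇×B)₁ = ∂B₃/∂q − ∂B₂/∂r = 5*r - 2
(∇×B)₂ = ∂B₁/∂r − ∂B₃/∂p = 0
(∇×B)₃ = ∂B₂/∂p − ∂B₁/∂q = 0
∇×B = (5*r - 2, 0, 0)
At (-3, 1, 3): (13, 0, 0).

(13, 0, 0)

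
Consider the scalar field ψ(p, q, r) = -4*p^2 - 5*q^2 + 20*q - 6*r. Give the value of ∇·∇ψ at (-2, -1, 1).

-18

∂²ψ/∂p² = -8
∂²ψ/∂q² = -10
∂²ψ/∂r² = 0
∇²ψ = -18
At (-2, -1, 1): -18.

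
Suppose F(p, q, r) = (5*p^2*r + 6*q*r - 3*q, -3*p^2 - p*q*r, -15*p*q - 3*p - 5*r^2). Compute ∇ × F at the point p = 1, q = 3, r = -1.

(-12, 71, 6)

(∇×F)₁ = ∂F₃/∂q − ∂F₂/∂r = p*q - 15*p
(∇×F)₂ = ∂F₁/∂r − ∂F₃/∂p = 5*p^2 + 21*q + 3
(∇×F)₃ = ∂F₂/∂p − ∂F₁/∂q = -6*p - q*r - 6*r + 3
∇×F = (p*q - 15*p, 5*p^2 + 21*q + 3, -6*p - q*r - 6*r + 3)
At (1, 3, -1): (-12, 71, 6).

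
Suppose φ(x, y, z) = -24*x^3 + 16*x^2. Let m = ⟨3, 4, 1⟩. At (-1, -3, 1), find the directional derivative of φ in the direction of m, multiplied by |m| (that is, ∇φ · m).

∂φ/∂x = -72*x^2 + 32*x
∂φ/∂y = 0
∂φ/∂z = 0
∇φ at (-1, -3, 1) = (-104, 0, 0)
∇φ · m = (-104)(3) + (0)(4) + (0)(1) = -312

-312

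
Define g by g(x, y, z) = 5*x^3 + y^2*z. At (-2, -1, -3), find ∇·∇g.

-66

∂²g/∂x² = 30*x
∂²g/∂y² = 2*z
∂²g/∂z² = 0
∇²g = 30*x + 2*z
At (-2, -1, -3): -66.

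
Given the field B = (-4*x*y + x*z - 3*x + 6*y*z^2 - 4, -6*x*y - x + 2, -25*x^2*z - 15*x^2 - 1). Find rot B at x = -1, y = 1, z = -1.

(∇×B)₁ = ∂B₃/∂y − ∂B₂/∂z = 0
(∇×B)₂ = ∂B₁/∂z − ∂B₃/∂x = 50*x*z + 31*x + 12*y*z
(∇×B)₃ = ∂B₂/∂x − ∂B₁/∂y = 4*x - 6*y - 6*z^2 - 1
∇×B = (0, 50*x*z + 31*x + 12*y*z, 4*x - 6*y - 6*z^2 - 1)
At (-1, 1, -1): (0, 7, -17).

(0, 7, -17)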